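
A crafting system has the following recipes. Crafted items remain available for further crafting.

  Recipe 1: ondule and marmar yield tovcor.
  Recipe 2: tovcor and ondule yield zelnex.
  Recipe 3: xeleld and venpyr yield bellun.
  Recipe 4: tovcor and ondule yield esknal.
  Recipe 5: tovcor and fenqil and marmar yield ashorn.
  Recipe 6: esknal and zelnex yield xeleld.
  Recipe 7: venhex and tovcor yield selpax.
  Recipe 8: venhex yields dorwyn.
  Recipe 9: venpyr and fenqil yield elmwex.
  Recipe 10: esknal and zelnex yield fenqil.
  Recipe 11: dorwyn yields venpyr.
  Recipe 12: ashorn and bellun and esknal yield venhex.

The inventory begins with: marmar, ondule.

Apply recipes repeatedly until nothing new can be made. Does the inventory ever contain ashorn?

Yes

ondule and marmar → tovcor (Recipe 1).
Using Recipe 2, tovcor and ondule make zelnex.
Using Recipe 4, tovcor and ondule make esknal.
esknal and zelnex → fenqil (Recipe 10).
Using Recipe 5, tovcor, fenqil, and marmar make ashorn.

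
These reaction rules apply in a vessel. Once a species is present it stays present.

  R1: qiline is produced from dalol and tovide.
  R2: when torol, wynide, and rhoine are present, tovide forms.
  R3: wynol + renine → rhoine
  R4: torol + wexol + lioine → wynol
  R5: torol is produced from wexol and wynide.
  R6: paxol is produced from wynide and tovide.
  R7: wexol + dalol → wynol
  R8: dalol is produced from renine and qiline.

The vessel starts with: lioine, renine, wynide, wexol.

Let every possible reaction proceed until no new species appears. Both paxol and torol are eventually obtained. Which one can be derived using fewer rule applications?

torol

torol: wexol and wynide present → torol forms (R5). [1 rule application]
paxol: wexol and wynide present → torol forms (R5). torol, wexol, and lioine present → wynol forms (R4). wynol and renine present → rhoine forms (R3). torol, wynide, and rhoine present → tovide forms (R2). wynide and tovide present → paxol forms (R6). [5 rule applications]
torol needs fewer.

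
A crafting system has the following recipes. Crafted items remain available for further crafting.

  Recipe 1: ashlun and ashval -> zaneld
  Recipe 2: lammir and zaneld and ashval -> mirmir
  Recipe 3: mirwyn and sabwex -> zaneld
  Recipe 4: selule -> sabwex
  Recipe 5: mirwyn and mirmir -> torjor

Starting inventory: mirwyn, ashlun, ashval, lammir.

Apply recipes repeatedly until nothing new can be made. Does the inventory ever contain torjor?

ashlun and ashval -> zaneld (Recipe 1).
Using Recipe 2, lammir, zaneld, and ashval make mirmir.
mirwyn and mirmir -> torjor (Recipe 5).

Yes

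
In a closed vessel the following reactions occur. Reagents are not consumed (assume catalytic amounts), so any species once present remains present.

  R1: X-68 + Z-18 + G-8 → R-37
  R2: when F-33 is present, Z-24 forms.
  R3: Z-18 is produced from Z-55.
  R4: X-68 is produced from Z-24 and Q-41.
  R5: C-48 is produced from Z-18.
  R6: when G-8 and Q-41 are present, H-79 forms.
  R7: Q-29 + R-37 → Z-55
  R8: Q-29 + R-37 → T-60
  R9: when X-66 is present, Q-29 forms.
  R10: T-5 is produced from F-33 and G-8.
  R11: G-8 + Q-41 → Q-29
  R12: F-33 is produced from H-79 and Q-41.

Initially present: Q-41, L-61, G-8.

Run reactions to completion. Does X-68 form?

G-8 and Q-41 present → H-79 forms (R6).
H-79 and Q-41 present → F-33 forms (R12).
F-33 present → Z-24 forms (R2).
Z-24 and Q-41 present → X-68 forms (R4).

Yes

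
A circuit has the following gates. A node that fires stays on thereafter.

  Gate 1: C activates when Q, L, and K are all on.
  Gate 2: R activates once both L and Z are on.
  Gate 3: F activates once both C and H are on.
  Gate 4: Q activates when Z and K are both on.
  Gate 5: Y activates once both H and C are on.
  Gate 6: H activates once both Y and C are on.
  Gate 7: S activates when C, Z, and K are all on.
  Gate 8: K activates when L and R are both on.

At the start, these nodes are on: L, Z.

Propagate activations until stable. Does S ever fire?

Yes

L and Z are on, so R activates (Gate 2).
L and R are on, so K activates (Gate 8).
Z and K are on, so Q activates (Gate 4).
Gate 1: Q, L, and K on → C on.
C, Z, and K are on, so S activates (Gate 7).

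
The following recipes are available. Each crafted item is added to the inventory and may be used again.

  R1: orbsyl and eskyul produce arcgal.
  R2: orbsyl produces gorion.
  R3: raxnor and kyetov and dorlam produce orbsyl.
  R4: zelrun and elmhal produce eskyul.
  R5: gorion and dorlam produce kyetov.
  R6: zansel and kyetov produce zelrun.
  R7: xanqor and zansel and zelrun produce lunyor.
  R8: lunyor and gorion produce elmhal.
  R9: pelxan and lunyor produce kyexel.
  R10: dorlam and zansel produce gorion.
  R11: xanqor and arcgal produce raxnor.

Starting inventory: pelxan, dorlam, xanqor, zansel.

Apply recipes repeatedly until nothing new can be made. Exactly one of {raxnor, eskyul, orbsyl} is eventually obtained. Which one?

eskyul

Using R10, dorlam and zansel make gorion.
Using R5, gorion and dorlam make kyetov.
Using R6, zansel and kyetov make zelrun.
Using R7, xanqor, zansel, and zelrun make lunyor.
lunyor and gorion → elmhal (R8).
Using R4, zelrun and elmhal make eskyul.
orbsyl would need raxnor, kyetov, and dorlam (R3), but raxnor is never obtained. raxnor would need xanqor and arcgal (R11), but arcgal is never obtained.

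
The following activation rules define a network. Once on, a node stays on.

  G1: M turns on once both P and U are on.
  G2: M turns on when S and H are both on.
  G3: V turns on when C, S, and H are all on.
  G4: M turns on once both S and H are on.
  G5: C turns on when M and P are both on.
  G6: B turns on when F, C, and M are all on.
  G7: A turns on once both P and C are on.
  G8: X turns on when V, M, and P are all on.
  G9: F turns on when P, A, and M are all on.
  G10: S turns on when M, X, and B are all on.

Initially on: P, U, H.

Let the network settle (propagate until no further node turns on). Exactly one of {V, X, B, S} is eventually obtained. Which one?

B

P and U are on, so M turns on (G1).
M and P are on, so C turns on (G5).
P and C are on, so A turns on (G7).
P, A, and M are on, so F turns on (G9).
G6: F, C, and M on → B on.
X would need V, M, and P (G8), but V never turns on. S would need M, X, and B (G10), but X never turns on. V would need C, S, and H (G3), but S never turns on.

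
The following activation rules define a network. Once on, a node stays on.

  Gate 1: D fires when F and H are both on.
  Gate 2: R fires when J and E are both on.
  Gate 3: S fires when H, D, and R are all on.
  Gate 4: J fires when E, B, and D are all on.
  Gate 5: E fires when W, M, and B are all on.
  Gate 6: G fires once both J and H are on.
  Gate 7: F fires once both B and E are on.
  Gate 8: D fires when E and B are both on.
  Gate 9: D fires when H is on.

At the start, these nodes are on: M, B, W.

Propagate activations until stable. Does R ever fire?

W, M, and B are on, so E fires (Gate 5).
Gate 8: E and B on → D on.
E, B, and D are on, so J fires (Gate 4).
Gate 2: J and E on → R on.

Yes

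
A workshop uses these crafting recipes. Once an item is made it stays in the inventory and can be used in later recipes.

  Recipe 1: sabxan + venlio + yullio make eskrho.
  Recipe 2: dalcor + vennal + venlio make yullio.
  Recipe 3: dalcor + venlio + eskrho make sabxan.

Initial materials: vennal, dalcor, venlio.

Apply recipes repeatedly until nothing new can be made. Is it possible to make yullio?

Yes

Using Recipe 2, dalcor, vennal, and venlio make yullio.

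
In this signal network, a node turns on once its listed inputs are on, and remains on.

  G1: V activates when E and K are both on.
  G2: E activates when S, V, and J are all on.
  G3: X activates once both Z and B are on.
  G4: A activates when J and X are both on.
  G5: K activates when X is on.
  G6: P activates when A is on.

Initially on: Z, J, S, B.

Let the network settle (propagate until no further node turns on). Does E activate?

No

E would need S, V, and J (G2), but V never turns on.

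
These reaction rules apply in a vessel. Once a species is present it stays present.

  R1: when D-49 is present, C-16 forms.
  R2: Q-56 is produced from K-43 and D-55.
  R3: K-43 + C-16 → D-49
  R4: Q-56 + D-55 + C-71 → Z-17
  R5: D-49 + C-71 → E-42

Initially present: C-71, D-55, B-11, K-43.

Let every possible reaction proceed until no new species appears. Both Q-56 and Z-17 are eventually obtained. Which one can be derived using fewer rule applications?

Q-56

Q-56: K-43 and D-55 present → Q-56 forms (R2). [1 rule application]
Z-17: K-43 and D-55 present → Q-56 forms (R2). Q-56, D-55, and C-71 present → Z-17 forms (R4). [2 rule applications]
Q-56 needs fewer.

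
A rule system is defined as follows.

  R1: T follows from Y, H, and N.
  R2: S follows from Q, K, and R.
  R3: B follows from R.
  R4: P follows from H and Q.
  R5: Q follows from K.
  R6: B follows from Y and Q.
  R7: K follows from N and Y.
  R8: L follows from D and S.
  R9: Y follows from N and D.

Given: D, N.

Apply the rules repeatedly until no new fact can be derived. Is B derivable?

From N and D, R9 gives Y.
From N and Y, R7 gives K.
K holds, so Q follows (R5).
From Y and Q, R6 gives B.

Yes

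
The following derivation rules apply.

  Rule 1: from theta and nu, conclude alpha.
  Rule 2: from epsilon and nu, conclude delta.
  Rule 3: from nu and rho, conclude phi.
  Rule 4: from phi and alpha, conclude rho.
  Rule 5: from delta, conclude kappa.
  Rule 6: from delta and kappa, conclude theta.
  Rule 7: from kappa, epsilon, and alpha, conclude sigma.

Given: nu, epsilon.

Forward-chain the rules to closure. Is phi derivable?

No

phi would need nu and rho (Rule 3), but rho is never established.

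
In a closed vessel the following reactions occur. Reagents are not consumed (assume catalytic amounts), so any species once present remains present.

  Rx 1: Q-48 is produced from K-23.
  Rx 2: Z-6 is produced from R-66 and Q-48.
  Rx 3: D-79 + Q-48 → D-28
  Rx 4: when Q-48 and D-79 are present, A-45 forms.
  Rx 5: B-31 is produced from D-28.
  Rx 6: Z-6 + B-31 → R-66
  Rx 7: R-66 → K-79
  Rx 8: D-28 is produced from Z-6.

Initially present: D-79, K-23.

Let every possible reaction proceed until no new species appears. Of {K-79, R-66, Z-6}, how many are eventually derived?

K-79 would need R-66 (Rx 7), but R-66 never forms.
R-66 would need Z-6 and B-31 (Rx 6), but Z-6 never forms.
Z-6 would need R-66 and Q-48 (Rx 2), but R-66 never forms.
None of the 3 are reached.

0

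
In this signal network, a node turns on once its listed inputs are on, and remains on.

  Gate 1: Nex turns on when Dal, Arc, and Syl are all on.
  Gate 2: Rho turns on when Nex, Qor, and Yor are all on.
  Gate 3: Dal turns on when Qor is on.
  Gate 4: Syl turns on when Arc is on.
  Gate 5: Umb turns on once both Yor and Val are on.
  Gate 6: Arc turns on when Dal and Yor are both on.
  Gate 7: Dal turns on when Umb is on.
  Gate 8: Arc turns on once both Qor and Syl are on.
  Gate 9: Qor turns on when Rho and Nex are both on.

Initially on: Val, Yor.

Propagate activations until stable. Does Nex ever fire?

Yor and Val are on, so Umb turns on (Gate 5).
Gate 7: Umb on → Dal on.
Gate 6: Dal and Yor on → Arc on.
Arc is on, so Syl turns on (Gate 4).
Gate 1: Dal, Arc, and Syl on → Nex on.

Yes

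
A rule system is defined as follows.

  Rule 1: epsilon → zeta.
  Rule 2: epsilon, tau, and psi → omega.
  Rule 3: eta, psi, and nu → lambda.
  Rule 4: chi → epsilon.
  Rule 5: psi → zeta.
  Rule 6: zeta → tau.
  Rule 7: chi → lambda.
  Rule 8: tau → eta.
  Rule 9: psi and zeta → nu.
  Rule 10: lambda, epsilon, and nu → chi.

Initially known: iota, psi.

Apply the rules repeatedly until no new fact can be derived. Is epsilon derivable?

No

epsilon would need chi (Rule 4), but chi is never established.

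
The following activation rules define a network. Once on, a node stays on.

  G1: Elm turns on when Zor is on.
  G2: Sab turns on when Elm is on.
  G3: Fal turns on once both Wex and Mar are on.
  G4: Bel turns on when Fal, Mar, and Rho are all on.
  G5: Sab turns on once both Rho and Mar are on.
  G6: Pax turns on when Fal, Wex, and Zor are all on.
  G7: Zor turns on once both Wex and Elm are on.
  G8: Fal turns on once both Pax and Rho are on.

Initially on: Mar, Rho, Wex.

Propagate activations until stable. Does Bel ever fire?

Yes

G3: Wex and Mar on → Fal on.
G4: Fal, Mar, and Rho on → Bel on.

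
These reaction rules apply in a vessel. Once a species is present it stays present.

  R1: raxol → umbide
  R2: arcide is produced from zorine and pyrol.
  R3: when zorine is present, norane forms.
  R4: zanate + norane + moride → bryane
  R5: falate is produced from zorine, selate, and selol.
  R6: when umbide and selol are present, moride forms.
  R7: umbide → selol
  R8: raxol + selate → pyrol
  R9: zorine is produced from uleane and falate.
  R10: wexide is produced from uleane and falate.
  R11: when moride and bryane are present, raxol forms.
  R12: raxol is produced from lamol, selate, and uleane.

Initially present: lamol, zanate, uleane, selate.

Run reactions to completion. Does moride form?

lamol, selate, and uleane present → raxol forms (R12).
raxol present → umbide forms (R1).
umbide present → selol forms (R7).
umbide and selol present → moride forms (R6).

Yes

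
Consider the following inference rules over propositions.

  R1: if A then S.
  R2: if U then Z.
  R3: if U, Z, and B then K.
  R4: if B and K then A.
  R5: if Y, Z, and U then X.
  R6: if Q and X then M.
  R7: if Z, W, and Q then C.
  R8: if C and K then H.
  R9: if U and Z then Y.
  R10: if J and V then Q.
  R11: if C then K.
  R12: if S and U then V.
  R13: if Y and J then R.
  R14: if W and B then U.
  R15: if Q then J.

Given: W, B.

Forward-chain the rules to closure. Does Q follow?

Q would need J and V (R10), but J is never established.

No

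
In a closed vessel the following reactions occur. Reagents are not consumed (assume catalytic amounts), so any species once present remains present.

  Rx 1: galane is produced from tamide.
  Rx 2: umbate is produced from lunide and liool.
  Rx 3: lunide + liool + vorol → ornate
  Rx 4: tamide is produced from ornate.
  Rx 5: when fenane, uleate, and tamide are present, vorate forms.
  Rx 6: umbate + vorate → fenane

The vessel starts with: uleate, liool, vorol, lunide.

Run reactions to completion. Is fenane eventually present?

fenane would need umbate and vorate (Rx 6), but vorate never forms.

No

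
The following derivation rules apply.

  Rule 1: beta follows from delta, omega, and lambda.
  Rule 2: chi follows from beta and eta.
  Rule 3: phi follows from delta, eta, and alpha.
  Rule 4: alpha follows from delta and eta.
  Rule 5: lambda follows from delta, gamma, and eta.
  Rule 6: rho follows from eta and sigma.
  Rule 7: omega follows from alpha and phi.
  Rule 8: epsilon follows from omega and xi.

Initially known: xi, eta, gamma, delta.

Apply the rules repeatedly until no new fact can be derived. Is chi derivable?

Yes

delta and eta hold, so alpha follows (Rule 4).
From delta, gamma, and eta, Rule 5 gives lambda.
delta, eta, and alpha hold, so phi follows (Rule 3).
From alpha and phi, Rule 7 gives omega.
delta, omega, and lambda hold, so beta follows (Rule 1).
beta and eta hold, so chi follows (Rule 2).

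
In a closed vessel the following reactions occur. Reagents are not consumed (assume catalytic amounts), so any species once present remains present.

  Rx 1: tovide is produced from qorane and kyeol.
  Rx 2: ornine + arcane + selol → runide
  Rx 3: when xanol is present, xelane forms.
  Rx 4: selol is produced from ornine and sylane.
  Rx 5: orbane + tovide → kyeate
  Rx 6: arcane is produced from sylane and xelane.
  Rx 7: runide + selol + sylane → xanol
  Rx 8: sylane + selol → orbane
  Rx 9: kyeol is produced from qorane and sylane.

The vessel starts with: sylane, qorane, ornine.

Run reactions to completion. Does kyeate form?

ornine and sylane present → selol forms (Rx 4).
qorane and sylane present → kyeol forms (Rx 9).
qorane and kyeol present → tovide forms (Rx 1).
sylane and selol present → orbane forms (Rx 8).
orbane and tovide present → kyeate forms (Rx 5).

Yes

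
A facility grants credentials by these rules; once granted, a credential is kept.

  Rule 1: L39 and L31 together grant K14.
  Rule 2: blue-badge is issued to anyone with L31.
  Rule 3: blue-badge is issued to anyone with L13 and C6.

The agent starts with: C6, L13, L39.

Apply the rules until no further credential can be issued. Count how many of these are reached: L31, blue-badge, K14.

1

Holding L13 and C6 grants blue-badge (Rule 3).
No rule produces L31, and it is not given.
blue-badge: reached.
K14 would need L39 and L31 (Rule 1), but L31 is never granted.
Reached: blue-badge — 1 of the 3.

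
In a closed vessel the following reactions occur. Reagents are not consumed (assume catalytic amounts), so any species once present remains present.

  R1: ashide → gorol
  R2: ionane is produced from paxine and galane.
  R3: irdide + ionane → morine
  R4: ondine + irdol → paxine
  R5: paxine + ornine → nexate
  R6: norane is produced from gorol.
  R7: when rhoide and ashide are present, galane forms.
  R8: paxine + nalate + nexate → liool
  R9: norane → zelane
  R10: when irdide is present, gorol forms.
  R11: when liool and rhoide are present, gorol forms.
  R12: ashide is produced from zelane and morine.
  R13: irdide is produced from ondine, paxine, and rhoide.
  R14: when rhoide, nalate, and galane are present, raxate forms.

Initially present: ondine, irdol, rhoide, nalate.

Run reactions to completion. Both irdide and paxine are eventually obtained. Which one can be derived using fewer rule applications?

paxine

paxine: ondine and irdol present → paxine forms (R4). [1 rule application]
irdide: ondine and irdol present → paxine forms (R4). ondine, paxine, and rhoide present → irdide forms (R13). [2 rule applications]
paxine needs fewer.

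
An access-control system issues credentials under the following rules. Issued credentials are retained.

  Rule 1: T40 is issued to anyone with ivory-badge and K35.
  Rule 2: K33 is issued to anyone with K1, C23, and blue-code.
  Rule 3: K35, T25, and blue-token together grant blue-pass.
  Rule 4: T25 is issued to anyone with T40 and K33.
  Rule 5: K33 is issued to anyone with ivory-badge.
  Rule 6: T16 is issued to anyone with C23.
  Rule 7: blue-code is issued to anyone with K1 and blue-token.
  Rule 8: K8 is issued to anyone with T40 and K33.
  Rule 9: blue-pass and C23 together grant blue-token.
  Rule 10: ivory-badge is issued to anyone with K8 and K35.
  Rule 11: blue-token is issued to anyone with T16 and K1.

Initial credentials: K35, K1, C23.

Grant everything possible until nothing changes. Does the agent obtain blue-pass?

blue-pass would need K35, T25, and blue-token (Rule 3), but T25 is never granted.

No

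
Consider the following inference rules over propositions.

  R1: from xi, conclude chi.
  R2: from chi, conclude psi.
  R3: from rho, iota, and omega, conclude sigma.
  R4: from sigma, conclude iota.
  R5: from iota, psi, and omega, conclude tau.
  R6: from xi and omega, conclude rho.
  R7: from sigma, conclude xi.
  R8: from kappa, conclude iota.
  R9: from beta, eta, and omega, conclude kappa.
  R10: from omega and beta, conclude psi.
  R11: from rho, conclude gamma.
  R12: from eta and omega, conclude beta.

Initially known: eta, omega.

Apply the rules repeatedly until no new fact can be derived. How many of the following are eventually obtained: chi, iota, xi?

eta and omega hold, so beta follows (R12).
beta, eta, and omega hold, so kappa follows (R9).
kappa holds, so iota follows (R8).
chi would need xi (R1), but xi is never established.
iota: reached.
xi would need sigma (R7), but sigma is never established.
Reached: iota — 1 of the 3.

1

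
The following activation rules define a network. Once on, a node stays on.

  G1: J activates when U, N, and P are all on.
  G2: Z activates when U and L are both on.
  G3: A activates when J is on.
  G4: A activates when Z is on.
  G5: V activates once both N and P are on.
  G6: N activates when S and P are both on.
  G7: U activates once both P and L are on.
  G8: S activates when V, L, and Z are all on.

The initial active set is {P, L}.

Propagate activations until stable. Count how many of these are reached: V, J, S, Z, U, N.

2

G7: P and L on → U on.
U and L are on, so Z activates (G2).
V would need N and P (G5), but N never turns on.
J would need U, N, and P (G1), but N never turns on.
S would need V, L, and Z (G8), but V never turns on.
Z: reached.
U: reached.
N would need S and P (G6), but S never turns on.
Reached: Z and U — 2 of the 6.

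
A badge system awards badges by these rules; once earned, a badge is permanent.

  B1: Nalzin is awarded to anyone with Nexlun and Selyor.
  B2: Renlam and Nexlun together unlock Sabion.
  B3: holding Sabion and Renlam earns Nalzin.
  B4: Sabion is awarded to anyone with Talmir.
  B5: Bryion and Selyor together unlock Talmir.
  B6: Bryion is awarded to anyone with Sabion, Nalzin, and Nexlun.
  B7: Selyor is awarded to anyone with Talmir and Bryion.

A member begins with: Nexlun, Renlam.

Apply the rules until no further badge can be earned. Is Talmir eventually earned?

Talmir would need Bryion and Selyor (B5), but Selyor is never earned.

No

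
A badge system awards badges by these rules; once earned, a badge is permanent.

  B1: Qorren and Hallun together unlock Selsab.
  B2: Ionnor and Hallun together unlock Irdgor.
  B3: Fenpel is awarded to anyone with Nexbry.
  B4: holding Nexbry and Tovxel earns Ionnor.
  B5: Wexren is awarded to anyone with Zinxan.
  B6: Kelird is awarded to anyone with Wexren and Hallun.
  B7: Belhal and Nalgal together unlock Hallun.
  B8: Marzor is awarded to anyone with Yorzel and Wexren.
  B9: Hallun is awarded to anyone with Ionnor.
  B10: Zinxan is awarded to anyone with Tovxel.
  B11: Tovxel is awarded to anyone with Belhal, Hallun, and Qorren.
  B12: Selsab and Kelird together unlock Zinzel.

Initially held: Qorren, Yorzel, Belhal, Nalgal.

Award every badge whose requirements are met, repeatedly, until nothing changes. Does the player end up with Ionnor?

Ionnor would need Nexbry and Tovxel (B4), but Nexbry is never earned.

No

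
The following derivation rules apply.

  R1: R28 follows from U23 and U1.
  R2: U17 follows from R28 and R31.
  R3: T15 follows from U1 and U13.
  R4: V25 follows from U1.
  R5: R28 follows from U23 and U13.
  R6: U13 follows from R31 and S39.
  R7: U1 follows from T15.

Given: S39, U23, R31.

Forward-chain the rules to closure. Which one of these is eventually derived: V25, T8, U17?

U17

From R31 and S39, R6 gives U13.
U23 and U13 hold, so R28 follows (R5).
R28 and R31 hold, so U17 follows (R2).
V25 would need U1 (R4), but U1 is never established. No rule produces T8, and it is not given.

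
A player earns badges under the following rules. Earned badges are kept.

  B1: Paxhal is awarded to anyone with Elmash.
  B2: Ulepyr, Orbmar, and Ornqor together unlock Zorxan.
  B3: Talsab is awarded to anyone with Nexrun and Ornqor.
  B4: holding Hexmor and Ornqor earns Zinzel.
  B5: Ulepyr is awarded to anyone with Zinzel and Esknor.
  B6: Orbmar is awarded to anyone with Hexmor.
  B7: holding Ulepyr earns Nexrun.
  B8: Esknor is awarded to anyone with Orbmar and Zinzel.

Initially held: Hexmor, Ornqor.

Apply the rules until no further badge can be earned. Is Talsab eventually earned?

With Hexmor and Ornqor, Zinzel is earned (B4).
With Hexmor, Orbmar is earned (B6).
With Orbmar and Zinzel, Esknor is earned (B8).
With Zinzel and Esknor, Ulepyr is earned (B5).
With Ulepyr, Nexrun is earned (B7).
With Nexrun and Ornqor, Talsab is earned (B3).

Yes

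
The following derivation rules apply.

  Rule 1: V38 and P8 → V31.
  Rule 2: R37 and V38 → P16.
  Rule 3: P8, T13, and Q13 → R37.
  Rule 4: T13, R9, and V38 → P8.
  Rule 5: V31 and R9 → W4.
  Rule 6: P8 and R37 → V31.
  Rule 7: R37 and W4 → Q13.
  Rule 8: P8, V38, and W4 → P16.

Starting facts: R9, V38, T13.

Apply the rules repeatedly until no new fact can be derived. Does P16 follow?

Yes

From T13, R9, and V38, Rule 4 gives P8.
V38 and P8 hold, so V31 follows (Rule 1).
From V31 and R9, Rule 5 gives W4.
P8, V38, and W4 hold, so P16 follows (Rule 8).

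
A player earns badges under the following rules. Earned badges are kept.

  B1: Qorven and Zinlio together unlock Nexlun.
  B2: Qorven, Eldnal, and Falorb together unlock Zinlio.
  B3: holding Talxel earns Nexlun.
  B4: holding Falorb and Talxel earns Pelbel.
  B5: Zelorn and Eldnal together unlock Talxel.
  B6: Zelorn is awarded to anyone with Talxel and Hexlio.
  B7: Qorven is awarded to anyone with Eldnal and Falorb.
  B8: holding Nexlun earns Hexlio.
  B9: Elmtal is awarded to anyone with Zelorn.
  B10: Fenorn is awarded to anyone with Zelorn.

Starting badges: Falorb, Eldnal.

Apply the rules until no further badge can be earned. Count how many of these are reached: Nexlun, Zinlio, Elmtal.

With Eldnal and Falorb, Qorven is earned (B7).
With Qorven, Eldnal, and Falorb, Zinlio is earned (B2).
With Qorven and Zinlio, Nexlun is earned (B1).
Nexlun: reached.
Zinlio: reached.
Elmtal would need Zelorn (B9), but Zelorn is never earned.
Reached: Nexlun and Zinlio — 2 of the 3.

2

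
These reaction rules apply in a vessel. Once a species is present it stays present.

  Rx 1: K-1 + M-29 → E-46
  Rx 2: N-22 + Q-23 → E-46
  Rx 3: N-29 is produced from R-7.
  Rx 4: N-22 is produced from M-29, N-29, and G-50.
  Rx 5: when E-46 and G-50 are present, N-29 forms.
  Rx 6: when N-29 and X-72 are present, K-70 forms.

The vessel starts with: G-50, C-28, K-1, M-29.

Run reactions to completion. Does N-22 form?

Yes

K-1 and M-29 present → E-46 forms (Rx 1).
E-46 and G-50 present → N-29 forms (Rx 5).
M-29, N-29, and G-50 present → N-22 forms (Rx 4).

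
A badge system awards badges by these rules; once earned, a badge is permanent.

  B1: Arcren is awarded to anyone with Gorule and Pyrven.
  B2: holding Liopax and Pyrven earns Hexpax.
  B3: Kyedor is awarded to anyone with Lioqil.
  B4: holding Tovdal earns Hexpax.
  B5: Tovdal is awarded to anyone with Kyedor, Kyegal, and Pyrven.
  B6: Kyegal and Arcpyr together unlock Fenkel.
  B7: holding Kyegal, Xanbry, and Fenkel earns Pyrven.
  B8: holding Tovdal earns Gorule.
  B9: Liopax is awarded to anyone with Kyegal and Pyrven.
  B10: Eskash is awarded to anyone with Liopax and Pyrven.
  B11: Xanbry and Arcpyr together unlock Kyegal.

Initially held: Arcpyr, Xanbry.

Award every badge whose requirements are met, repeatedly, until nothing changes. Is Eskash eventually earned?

With Xanbry and Arcpyr, Kyegal is earned (B11).
With Kyegal and Arcpyr, Fenkel is earned (B6).
With Kyegal, Xanbry, and Fenkel, Pyrven is earned (B7).
With Kyegal and Pyrven, Liopax is earned (B9).
With Liopax and Pyrven, Eskash is earned (B10).

Yes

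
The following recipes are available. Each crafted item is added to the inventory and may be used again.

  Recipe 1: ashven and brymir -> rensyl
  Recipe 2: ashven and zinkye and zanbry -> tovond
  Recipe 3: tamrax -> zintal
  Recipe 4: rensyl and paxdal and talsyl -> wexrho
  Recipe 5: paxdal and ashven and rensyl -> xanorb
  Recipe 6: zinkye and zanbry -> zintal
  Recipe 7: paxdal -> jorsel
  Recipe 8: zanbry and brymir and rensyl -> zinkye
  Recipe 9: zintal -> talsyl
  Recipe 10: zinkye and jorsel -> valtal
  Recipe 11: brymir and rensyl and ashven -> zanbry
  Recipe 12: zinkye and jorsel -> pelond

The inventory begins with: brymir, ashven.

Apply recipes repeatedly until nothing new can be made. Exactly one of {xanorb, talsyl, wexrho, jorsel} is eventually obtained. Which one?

Using Recipe 1, ashven and brymir make rensyl.
brymir and rensyl and ashven -> zanbry (Recipe 11).
Using Recipe 8, zanbry, brymir, and rensyl make zinkye.
zinkye and zanbry -> zintal (Recipe 6).
zintal -> talsyl (Recipe 9).
xanorb would need paxdal, ashven, and rensyl (Recipe 5), but paxdal is never obtained. wexrho would need rensyl, paxdal, and talsyl (Recipe 4), but paxdal is never obtained. jorsel would need paxdal (Recipe 7), but paxdal is never obtained.

talsyl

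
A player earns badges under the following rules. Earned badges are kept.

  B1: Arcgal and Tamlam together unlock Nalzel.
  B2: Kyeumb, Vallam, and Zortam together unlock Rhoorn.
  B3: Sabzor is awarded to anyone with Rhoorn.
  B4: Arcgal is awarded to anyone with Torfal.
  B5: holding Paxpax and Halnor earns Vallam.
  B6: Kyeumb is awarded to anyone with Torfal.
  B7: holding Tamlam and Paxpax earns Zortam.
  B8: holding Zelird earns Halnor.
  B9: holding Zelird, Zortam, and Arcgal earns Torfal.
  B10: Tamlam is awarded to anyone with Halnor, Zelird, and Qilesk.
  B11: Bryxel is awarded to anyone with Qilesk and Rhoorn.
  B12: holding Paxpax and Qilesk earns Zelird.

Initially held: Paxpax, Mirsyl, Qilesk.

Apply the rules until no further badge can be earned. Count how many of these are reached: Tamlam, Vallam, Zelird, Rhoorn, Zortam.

With Paxpax and Qilesk, Zelird is earned (B12).
With Zelird, Halnor is earned (B8).
With Halnor, Zelird, and Qilesk, Tamlam is earned (B10).
With Paxpax and Halnor, Vallam is earned (B5).
With Tamlam and Paxpax, Zortam is earned (B7).
Tamlam: reached.
Vallam: reached.
Zelird: reached.
Rhoorn would need Kyeumb, Vallam, and Zortam (B2), but Kyeumb is never earned.
Zortam: reached.
Reached: Tamlam, Vallam, Zelird, and Zortam — 4 of the 5.

4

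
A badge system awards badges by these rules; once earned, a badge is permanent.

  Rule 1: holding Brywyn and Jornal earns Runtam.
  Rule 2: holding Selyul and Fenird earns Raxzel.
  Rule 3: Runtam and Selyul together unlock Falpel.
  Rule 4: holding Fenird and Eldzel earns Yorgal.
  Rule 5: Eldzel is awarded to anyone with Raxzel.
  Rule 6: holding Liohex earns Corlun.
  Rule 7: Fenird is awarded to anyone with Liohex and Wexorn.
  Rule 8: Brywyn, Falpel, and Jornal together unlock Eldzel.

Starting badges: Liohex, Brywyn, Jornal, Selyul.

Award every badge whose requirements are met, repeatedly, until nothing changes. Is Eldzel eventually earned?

With Brywyn and Jornal, Runtam is earned (Rule 1).
With Runtam and Selyul, Falpel is earned (Rule 3).
With Brywyn, Falpel, and Jornal, Eldzel is earned (Rule 8).

Yes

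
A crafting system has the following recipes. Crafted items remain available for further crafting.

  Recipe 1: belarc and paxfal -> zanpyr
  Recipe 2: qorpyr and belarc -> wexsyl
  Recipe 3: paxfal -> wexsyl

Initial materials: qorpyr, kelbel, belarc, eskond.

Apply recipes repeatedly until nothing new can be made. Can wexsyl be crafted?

Using Recipe 2, qorpyr and belarc make wexsyl.

Yes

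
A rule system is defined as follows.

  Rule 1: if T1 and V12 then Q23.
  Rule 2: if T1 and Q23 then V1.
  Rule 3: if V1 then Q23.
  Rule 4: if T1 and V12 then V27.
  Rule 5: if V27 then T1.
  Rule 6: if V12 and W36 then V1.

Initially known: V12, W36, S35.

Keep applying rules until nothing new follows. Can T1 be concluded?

T1 would need V27 (Rule 5), but V27 is never established.

No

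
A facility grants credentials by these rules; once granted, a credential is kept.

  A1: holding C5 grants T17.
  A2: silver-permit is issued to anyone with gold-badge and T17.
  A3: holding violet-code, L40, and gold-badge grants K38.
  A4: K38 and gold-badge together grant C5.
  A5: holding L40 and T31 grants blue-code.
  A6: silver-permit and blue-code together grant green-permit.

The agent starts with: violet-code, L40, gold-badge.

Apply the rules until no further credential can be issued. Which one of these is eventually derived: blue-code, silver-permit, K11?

Holding violet-code, L40, and gold-badge grants K38 (A3).
Holding K38 and gold-badge grants C5 (A4).
Holding C5 grants T17 (A1).
Holding gold-badge and T17 grants silver-permit (A2).
No rule produces K11, and it is not given. blue-code would need L40 and T31 (A5), but T31 is never granted.

silver-permit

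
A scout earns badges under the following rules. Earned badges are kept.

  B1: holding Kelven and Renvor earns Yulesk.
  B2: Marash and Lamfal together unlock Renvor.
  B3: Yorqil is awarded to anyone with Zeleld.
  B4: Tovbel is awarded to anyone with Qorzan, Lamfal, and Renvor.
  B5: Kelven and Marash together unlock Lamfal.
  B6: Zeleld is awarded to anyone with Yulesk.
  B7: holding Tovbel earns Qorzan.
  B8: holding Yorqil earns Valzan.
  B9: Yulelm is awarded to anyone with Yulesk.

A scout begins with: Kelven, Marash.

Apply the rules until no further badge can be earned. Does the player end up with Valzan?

With Kelven and Marash, Lamfal is earned (B5).
With Marash and Lamfal, Renvor is earned (B2).
With Kelven and Renvor, Yulesk is earned (B1).
With Yulesk, Zeleld is earned (B6).
With Zeleld, Yorqil is earned (B3).
With Yorqil, Valzan is earned (B8).

Yes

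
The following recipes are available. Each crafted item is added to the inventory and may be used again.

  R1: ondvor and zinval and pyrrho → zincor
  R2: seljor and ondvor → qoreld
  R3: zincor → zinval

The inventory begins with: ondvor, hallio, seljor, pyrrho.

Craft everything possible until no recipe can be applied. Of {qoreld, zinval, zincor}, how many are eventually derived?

Using R2, seljor and ondvor make qoreld.
qoreld: reached.
zinval would need zincor (R3), but zincor is never obtained.
zincor would need ondvor, zinval, and pyrrho (R1), but zinval is never obtained.
Reached: qoreld — 1 of the 3.

1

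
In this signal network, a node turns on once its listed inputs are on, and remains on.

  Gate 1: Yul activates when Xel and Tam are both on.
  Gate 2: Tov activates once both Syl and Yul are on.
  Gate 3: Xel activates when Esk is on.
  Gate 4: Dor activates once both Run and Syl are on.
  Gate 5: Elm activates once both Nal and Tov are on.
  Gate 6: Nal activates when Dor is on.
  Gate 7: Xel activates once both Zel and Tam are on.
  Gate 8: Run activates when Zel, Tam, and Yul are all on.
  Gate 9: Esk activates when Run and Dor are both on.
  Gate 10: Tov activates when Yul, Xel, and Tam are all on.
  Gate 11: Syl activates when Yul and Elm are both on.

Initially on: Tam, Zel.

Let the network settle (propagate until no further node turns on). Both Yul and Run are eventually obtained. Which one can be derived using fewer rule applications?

Yul: Zel and Tam are on, so Xel activates (Gate 7). Xel and Tam are on, so Yul activates (Gate 1). [2 rule applications]
Run: Zel and Tam are on, so Xel activates (Gate 7). Xel and Tam are on, so Yul activates (Gate 1). Gate 8: Zel, Tam, and Yul on → Run on. [3 rule applications]
Yul needs fewer.

Yul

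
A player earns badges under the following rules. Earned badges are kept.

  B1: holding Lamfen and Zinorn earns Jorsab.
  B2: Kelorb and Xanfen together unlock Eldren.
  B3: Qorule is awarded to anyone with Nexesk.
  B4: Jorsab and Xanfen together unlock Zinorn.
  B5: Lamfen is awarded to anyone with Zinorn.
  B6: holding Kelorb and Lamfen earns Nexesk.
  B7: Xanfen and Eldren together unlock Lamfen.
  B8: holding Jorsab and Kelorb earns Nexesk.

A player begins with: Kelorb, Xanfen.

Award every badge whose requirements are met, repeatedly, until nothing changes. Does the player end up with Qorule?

Yes

With Kelorb and Xanfen, Eldren is earned (B2).
With Xanfen and Eldren, Lamfen is earned (B7).
With Kelorb and Lamfen, Nexesk is earned (B6).
With Nexesk, Qorule is earned (B3).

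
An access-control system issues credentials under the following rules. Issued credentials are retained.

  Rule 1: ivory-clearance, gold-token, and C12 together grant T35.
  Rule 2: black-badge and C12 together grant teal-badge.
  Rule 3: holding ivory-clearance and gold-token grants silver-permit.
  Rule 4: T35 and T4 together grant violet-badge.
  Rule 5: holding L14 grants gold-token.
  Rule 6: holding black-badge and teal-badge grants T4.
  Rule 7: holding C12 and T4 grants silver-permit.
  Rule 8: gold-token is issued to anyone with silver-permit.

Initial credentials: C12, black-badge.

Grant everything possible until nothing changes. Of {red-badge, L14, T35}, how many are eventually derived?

0

No rule produces red-badge, and it is not given.
No rule produces L14, and it is not given.
T35 would need ivory-clearance, gold-token, and C12 (Rule 1), but ivory-clearance is never granted.
None of the 3 are reached.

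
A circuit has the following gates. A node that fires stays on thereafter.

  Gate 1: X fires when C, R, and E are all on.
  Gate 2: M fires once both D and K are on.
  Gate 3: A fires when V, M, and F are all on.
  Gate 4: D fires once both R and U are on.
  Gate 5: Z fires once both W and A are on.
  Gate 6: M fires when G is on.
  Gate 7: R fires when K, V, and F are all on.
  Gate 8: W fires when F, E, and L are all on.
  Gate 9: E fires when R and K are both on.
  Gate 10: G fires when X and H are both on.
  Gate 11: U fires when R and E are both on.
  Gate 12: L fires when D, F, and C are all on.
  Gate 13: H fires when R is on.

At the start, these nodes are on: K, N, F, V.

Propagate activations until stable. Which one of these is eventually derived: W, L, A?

A

Gate 7: K, V, and F on → R on.
Gate 9: R and K on → E on.
R and E are on, so U fires (Gate 11).
R and U are on, so D fires (Gate 4).
Gate 2: D and K on → M on.
Gate 3: V, M, and F on → A on.
L would need D, F, and C (Gate 12), but C never turns on. W would need F, E, and L (Gate 8), but L never turns on.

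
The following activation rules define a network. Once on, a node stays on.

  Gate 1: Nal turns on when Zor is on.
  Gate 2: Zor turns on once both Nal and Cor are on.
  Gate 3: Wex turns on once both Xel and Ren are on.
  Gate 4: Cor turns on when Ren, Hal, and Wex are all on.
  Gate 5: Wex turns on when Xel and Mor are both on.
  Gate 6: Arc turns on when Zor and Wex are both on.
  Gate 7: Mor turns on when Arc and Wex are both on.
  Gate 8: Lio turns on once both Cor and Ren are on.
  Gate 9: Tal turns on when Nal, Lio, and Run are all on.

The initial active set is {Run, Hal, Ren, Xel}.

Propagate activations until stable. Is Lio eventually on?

Yes

Xel and Ren are on, so Wex turns on (Gate 3).
Gate 4: Ren, Hal, and Wex on → Cor on.
Gate 8: Cor and Ren on → Lio on.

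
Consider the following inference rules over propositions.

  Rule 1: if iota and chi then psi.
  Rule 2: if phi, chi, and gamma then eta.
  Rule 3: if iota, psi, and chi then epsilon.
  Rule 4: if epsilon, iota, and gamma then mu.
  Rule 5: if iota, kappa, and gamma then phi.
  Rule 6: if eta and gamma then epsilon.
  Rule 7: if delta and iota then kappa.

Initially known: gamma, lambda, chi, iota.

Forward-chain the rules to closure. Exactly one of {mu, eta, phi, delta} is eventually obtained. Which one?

From iota and chi, Rule 1 gives psi.
From iota, psi, and chi, Rule 3 gives epsilon.
From epsilon, iota, and gamma, Rule 4 gives mu.
phi would need iota, kappa, and gamma (Rule 5), but kappa is never established. eta would need phi, chi, and gamma (Rule 2), but phi is never established. No rule produces delta, and it is not given.

mu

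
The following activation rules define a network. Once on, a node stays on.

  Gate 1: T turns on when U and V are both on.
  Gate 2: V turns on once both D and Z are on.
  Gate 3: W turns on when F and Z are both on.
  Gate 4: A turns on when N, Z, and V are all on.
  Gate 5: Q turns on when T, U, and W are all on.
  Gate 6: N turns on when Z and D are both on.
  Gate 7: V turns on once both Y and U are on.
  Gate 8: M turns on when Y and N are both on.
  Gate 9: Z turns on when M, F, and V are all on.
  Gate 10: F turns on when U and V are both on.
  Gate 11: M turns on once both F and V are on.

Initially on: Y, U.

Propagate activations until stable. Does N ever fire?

N would need Z and D (Gate 6), but D never turns on.

No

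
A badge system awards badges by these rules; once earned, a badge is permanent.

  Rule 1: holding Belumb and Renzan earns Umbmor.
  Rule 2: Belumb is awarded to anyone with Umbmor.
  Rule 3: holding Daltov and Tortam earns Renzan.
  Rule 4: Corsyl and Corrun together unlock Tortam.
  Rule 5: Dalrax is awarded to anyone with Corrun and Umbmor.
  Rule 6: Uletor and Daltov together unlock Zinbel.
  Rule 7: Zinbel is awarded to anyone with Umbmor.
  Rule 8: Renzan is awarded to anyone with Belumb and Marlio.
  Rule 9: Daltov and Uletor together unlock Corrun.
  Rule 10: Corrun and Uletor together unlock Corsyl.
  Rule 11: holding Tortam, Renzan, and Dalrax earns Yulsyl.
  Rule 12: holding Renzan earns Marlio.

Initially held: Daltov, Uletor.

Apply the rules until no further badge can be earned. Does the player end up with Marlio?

Yes

With Daltov and Uletor, Corrun is earned (Rule 9).
With Corrun and Uletor, Corsyl is earned (Rule 10).
With Corsyl and Corrun, Tortam is earned (Rule 4).
With Daltov and Tortam, Renzan is earned (Rule 3).
With Renzan, Marlio is earned (Rule 12).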